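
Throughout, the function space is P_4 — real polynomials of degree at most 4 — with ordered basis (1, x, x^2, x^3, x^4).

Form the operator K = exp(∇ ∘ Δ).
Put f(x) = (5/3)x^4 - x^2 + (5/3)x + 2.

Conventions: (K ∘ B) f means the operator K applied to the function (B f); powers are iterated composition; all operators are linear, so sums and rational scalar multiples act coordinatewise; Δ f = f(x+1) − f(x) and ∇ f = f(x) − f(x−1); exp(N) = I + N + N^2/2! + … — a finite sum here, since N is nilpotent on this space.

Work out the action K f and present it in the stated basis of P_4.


order-1 term: 20x^2 + 4/3
order-2 term: 20
the series for exp(∇ ∘ Δ) f terminates at order 2
exp(∇ ∘ Δ) f = (5/3)x^4 + 19x^2 + (5/3)x + 70/3

the image equals g(x) = (5/3)x^4 + 19x^2 + (5/3)x + 70/3


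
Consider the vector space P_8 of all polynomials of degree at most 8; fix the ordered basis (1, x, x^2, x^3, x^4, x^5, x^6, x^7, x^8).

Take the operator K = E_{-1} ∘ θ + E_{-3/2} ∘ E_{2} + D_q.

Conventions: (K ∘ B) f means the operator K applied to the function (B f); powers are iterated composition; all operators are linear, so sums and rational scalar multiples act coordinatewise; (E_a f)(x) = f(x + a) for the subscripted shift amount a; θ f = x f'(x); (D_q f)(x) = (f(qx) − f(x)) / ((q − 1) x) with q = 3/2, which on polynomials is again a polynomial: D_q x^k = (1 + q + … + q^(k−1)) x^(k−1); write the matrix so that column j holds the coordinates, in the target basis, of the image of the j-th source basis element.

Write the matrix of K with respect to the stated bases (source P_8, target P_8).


the matrix is [[1, 1/2, 9/4, -23/8, 65/16, -159/32, 385/64, -895/128, 2049/256]; [0, 2, -1/2, 39/4, -31/2, 405/16, -573/16, 3143/64, -1023/16]; [0, 0, 3, -11/4, 51/2, -195/4, 1455/16, -4683/32, 3591/16]; [0, 0, 0, 4, -47/8, 105/2, -235/2, 3955/16, -1785/4]; [0, 0, 0, 0, 5, -149/16, 375/4, -1925/8, 4515/8]; [0, 0, 0, 0, 0, 6, -391/32, 609/4, -441]; [0, 0, 0, 0, 0, 0, 7, -853/64, 231]; [0, 0, 0, 0, 0, 0, 0, 8, -1375/128]; [0, 0, 0, 0, 0, 0, 0, 0, 9]] (rows listed top to bottom)

image of 1: 1
image of x: 2x + 1/2
image of x^2: 3x^2 - (1/2)x + 9/4
image of x^3: 4x^3 - (11/4)x^2 + (39/4)x - 23/8
image of x^4: 5x^4 - (47/8)x^3 + (51/2)x^2 - (31/2)x + 65/16
image of x^5: 6x^5 - (149/16)x^4 + (105/2)x^3 - (195/4)x^2 + (405/16)x - 159/32
image of x^6: 7x^6 - (391/32)x^5 + (375/4)x^4 - (235/2)x^3 + (1455/16)x^2 - (573/16)x + 385/64
image of x^7: 8x^7 - (853/64)x^6 + (609/4)x^5 - (1925/8)x^4 + (3955/16)x^3 - (4683/32)x^2 + (3143/64)x - 895/128
image of x^8: 9x^8 - (1375/128)x^7 + 231x^6 - 441x^5 + (4515/8)x^4 - (1785/4)x^3 + (3591/16)x^2 - (1023/16)x + 2049/256
each image's coordinates form column j of the matrix


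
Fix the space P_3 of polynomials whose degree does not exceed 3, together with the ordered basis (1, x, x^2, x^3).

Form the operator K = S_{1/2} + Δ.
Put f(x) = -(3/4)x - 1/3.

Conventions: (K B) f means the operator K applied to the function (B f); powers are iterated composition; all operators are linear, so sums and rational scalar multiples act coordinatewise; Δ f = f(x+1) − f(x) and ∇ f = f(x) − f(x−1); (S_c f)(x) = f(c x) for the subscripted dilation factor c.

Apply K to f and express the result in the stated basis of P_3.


the result is g(x) = -(3/8)x - 13/12

S_{1/2} f = -(3/8)x - 1/3
Δ f = -3/4
(S_{1/2} + Δ) f = -(3/8)x - 13/12


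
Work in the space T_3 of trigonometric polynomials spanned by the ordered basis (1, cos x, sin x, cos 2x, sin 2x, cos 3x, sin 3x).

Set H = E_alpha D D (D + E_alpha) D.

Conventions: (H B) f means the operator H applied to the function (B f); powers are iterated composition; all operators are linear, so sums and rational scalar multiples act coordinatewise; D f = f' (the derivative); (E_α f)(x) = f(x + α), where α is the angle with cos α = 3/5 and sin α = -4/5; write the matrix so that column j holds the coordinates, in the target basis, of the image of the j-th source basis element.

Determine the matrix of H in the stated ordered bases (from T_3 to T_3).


image of 1: 0
image of cos x: -(9/25)cos x + (13/25)sin x
image of sin x: -(13/25)cos x - (9/25)sin x
image of cos 2x: -(112/625)cos 2x + (5384/625)sin 2x
image of sin 2x: -(5384/625)cos 2x - (112/625)sin 2x
image of cos 3x: -(906633/15625)cos 3x + (762831/15625)sin 3x
image of sin 3x: -(762831/15625)cos 3x - (906633/15625)sin 3x
each image's coordinates form column j of the matrix

the matrix is [[0, 0, 0, 0, 0, 0, 0]; [0, -9/25, -13/25, 0, 0, 0, 0]; [0, 13/25, -9/25, 0, 0, 0, 0]; [0, 0, 0, -112/625, -5384/625, 0, 0]; [0, 0, 0, 5384/625, -112/625, 0, 0]; [0, 0, 0, 0, 0, -906633/15625, -762831/15625]; [0, 0, 0, 0, 0, 762831/15625, -906633/15625]] (rows listed top to bottom)


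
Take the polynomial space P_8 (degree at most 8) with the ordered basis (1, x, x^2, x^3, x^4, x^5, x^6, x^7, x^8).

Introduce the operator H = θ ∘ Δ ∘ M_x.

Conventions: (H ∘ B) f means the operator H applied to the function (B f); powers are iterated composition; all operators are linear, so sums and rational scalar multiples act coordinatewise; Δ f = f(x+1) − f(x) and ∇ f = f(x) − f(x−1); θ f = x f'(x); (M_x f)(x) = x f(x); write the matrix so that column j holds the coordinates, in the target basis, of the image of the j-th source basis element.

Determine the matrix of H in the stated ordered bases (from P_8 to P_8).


image of 1: 0
image of x: 2x
image of x^2: 6x^2 + 3x
image of x^3: 12x^3 + 12x^2 + 4x
image of x^4: 20x^4 + 30x^3 + 20x^2 + 5x
image of x^5: 30x^5 + 60x^4 + 60x^3 + 30x^2 + 6x
image of x^6: 42x^6 + 105x^5 + 140x^4 + 105x^3 + 42x^2 + 7x
image of x^7: 56x^7 + 168x^6 + 280x^5 + 280x^4 + 168x^3 + 56x^2 + 8x
image of x^8: 72x^8 + 252x^7 + 504x^6 + 630x^5 + 504x^4 + 252x^3 + 72x^2 + 9x
each image's coordinates form column j of the matrix

the matrix is [[0, 0, 0, 0, 0, 0, 0, 0, 0]; [0, 2, 3, 4, 5, 6, 7, 8, 9]; [0, 0, 6, 12, 20, 30, 42, 56, 72]; [0, 0, 0, 12, 30, 60, 105, 168, 252]; [0, 0, 0, 0, 20, 60, 140, 280, 504]; [0, 0, 0, 0, 0, 30, 105, 280, 630]; [0, 0, 0, 0, 0, 0, 42, 168, 504]; [0, 0, 0, 0, 0, 0, 0, 56, 252]; [0, 0, 0, 0, 0, 0, 0, 0, 72]] (rows listed top to bottom)


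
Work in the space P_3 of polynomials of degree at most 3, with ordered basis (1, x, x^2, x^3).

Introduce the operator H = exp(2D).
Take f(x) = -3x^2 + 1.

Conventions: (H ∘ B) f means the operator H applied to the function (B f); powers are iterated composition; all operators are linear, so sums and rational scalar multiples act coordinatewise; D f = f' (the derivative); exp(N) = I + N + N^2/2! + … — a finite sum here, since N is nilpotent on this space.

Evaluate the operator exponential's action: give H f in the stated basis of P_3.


the image equals g(x) = -3x^2 - 12x - 11

order-1 term: -12x
order-2 term: -12
the series for exp(2D) f terminates at order 2
exp(2D) f = -3x^2 - 12x - 11


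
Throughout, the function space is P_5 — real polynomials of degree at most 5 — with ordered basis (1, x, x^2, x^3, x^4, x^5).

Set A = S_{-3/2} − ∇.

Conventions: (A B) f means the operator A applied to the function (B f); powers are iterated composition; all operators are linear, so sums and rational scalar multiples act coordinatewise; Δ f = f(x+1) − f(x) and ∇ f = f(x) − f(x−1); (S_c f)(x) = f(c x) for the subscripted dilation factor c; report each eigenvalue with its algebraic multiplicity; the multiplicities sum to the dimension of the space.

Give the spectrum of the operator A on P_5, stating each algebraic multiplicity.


λ = -243/32 (multiplicity 1), λ = -27/8 (multiplicity 1), λ = -3/2 (multiplicity 1), λ = 1 (multiplicity 1), λ = 9/4 (multiplicity 1), λ = 81/16 (multiplicity 1)

image of 1: 1
image of x: -(3/2)x - 1
image of x^2: (9/4)x^2 - 2x + 1
image of x^3: -(27/8)x^3 - 3x^2 + 3x - 1
image of x^4: (81/16)x^4 - 4x^3 + 6x^2 - 4x + 1
image of x^5: -(243/32)x^5 - 5x^4 + 10x^3 - 10x^2 + 5x - 1
the matrix is upper triangular; its diagonal is (1, -3/2, 9/4, -27/8, 81/16, -243/32)
for a triangular matrix the eigenvalues are the diagonal entries, with algebraic multiplicity their repetition count


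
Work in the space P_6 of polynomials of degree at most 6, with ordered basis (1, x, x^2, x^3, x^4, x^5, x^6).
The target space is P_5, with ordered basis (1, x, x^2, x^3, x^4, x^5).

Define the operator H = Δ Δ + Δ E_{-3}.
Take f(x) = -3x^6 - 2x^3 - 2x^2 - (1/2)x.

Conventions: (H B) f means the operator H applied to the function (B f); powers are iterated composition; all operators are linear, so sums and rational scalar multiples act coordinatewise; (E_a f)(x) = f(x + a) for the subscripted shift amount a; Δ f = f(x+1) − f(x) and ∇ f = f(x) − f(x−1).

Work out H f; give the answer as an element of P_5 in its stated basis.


the result is g(x) = -18x^5 + 135x^4 - 1500x^3 + 2289x^2 - 4324x + 3529/2

Δ f = -18x^5 - 45x^4 - 60x^3 - 51x^2 - 28x - 15/2
Δ Δ f = -90x^4 - 360x^3 - 630x^2 - 552x - 202
E_{-3} f = -3x^6 + 54x^5 - 405x^4 + 1618x^3 - 3629x^2 + (8663/2)x - 4299/2
Δ E_{-3} f = -18x^5 + 225x^4 - 1140x^3 + 2919x^2 - 3772x + 3933/2
(Δ Δ + Δ E_{-3}) f = -18x^5 + 135x^4 - 1500x^3 + 2289x^2 - 4324x + 3529/2


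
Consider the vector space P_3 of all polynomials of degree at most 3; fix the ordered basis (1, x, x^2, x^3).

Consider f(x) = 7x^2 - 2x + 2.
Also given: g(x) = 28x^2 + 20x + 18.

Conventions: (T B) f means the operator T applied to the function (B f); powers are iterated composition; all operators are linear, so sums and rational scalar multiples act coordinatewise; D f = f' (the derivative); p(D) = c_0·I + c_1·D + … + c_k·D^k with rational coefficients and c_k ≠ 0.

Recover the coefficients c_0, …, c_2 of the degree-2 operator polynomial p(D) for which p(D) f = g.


p(D) = 4·I + 2·D + D^2, i.e. c_0 = 4, c_1 = 2, c_2 = 1

D^0 f = 7x^2 - 2x + 2
D^1 f = 14x - 2
D^2 f = 14
matching coefficients of g against c_0 f + c_1 Df + … from the top degree down determines the c_i
solution: c_0 = 4, c_1 = 2, c_2 = 1


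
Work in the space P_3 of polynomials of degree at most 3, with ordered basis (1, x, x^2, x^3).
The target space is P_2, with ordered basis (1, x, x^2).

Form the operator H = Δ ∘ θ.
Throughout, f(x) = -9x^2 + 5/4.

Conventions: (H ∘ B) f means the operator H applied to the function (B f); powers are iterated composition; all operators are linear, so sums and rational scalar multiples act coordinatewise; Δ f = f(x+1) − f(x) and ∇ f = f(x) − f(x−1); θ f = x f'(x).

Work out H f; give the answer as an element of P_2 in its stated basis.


g(x) = -36x - 18

θ f = -18x^2
Δ θ f = -36x - 18


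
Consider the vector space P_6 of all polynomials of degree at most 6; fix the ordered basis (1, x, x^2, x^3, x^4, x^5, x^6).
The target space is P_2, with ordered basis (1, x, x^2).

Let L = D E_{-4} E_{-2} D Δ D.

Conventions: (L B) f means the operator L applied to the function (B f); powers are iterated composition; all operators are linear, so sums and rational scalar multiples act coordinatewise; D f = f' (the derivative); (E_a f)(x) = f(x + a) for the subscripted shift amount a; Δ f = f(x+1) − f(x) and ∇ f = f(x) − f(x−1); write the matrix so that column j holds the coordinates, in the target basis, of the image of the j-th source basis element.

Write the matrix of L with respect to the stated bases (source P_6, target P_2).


image of 1: 0
image of x: 0
image of x^2: 0
image of x^3: 0
image of x^4: 24
image of x^5: 120x - 660
image of x^6: 360x^2 - 3960x + 10920
each image's coordinates form column j of the matrix

the matrix is [[0, 0, 0, 0, 24, -660, 10920]; [0, 0, 0, 0, 0, 120, -3960]; [0, 0, 0, 0, 0, 0, 360]] (rows listed top to bottom)


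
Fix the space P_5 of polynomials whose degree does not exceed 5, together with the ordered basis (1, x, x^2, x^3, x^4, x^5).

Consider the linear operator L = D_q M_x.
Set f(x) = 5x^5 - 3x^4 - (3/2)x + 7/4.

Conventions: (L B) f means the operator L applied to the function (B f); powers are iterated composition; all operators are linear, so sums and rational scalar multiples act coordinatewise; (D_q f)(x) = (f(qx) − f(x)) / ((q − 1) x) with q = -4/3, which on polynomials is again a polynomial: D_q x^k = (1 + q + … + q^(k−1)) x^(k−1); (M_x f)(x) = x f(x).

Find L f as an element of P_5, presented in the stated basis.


M_x f = 5x^6 - 3x^5 - (3/2)x^2 + (7/4)x
D_q M_x f = -(2405/243)x^5 - (181/27)x^4 + (1/2)x + 7/4

the image equals g(x) = -(2405/243)x^5 - (181/27)x^4 + (1/2)x + 7/4


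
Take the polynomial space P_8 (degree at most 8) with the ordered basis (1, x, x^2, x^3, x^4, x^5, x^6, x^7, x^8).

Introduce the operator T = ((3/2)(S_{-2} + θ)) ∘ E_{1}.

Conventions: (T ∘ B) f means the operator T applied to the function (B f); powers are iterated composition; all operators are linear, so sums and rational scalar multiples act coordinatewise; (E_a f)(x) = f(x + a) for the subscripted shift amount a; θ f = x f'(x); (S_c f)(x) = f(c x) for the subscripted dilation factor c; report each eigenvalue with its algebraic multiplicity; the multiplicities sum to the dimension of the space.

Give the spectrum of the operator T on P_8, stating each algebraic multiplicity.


λ = -363/2 (multiplicity 1), λ = -81/2 (multiplicity 1), λ = -15/2 (multiplicity 1), λ = -3/2 (multiplicity 1), λ = 3/2 (multiplicity 1), λ = 9 (multiplicity 1), λ = 30 (multiplicity 1), λ = 105 (multiplicity 1), λ = 396 (multiplicity 1)

image of 1: 3/2
image of x: -(3/2)x + 3/2
image of x^2: 9x^2 - 3x + 3/2
image of x^3: -(15/2)x^3 + 27x^2 - (9/2)x + 3/2
image of x^4: 30x^4 - 30x^3 + 54x^2 - 6x + 3/2
image of x^5: -(81/2)x^5 + 150x^4 - 75x^3 + 90x^2 - (15/2)x + 3/2
image of x^6: 105x^6 - 243x^5 + 450x^4 - 150x^3 + 135x^2 - 9x + 3/2
image of x^7: -(363/2)x^7 + 735x^6 - (1701/2)x^5 + 1050x^4 - (525/2)x^3 + 189x^2 - (21/2)x + 3/2
image of x^8: 396x^8 - 1452x^7 + 2940x^6 - 2268x^5 + 2100x^4 - 420x^3 + 252x^2 - 12x + 3/2
the matrix is upper triangular; its diagonal is (3/2, -3/2, 9, -15/2, 30, -81/2, 105, -363/2, 396)
for a triangular matrix the eigenvalues are the diagonal entries, with algebraic multiplicity their repetition count


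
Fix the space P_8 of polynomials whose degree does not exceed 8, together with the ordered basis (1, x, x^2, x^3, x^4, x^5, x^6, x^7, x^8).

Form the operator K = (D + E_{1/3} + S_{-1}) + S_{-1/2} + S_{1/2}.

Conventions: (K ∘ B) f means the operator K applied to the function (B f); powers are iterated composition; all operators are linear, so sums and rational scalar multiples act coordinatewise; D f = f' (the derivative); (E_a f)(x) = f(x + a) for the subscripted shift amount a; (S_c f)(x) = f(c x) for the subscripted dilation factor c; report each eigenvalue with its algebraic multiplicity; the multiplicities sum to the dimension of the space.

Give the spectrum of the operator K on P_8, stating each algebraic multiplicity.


image of 1: 4
image of x: 4/3
image of x^2: (5/2)x^2 + (8/3)x + 1/9
image of x^3: 4x^2 + (1/3)x + 1/27
image of x^4: (17/8)x^4 + (16/3)x^3 + (2/3)x^2 + (4/27)x + 1/81
image of x^5: (20/3)x^4 + (10/9)x^3 + (10/27)x^2 + (5/81)x + 1/243
image of x^6: (65/32)x^6 + 8x^5 + (5/3)x^4 + (20/27)x^3 + (5/27)x^2 + (2/81)x + 1/729
image of x^7: (28/3)x^6 + (7/3)x^5 + (35/27)x^4 + (35/81)x^3 + (7/81)x^2 + (7/729)x + 1/2187
image of x^8: (257/128)x^8 + (32/3)x^7 + (28/9)x^6 + (56/27)x^5 + (70/81)x^4 + (56/243)x^3 + (28/729)x^2 + (8/2187)x + 1/6561
the matrix is upper triangular; its diagonal is (4, 0, 5/2, 0, 17/8, 0, 65/32, 0, 257/128)
for a triangular matrix the eigenvalues are the diagonal entries, with algebraic multiplicity their repetition count

λ = 0 (multiplicity 4), λ = 257/128 (multiplicity 1), λ = 65/32 (multiplicity 1), λ = 17/8 (multiplicity 1), λ = 5/2 (multiplicity 1), λ = 4 (multiplicity 1)


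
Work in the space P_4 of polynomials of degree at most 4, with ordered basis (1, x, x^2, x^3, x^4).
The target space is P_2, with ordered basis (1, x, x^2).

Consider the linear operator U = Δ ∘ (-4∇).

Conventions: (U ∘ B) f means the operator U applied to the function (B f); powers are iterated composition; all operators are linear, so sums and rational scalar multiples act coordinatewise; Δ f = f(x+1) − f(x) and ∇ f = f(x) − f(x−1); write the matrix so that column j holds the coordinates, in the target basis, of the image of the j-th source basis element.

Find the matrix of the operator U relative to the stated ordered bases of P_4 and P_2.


image of 1: 0
image of x: 0
image of x^2: -8
image of x^3: -24x
image of x^4: -48x^2 - 8
each image's coordinates form column j of the matrix

the matrix is [[0, 0, -8, 0, -8]; [0, 0, 0, -24, 0]; [0, 0, 0, 0, -48]] (rows listed top to bottom)


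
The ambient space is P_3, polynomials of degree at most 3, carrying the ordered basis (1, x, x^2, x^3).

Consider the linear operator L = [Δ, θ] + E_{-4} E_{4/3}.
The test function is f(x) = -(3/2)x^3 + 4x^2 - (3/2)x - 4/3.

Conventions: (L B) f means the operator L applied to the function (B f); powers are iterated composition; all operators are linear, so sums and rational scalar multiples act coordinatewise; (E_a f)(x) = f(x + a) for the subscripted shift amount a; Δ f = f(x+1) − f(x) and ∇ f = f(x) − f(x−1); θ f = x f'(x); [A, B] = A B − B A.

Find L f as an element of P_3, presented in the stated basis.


the image equals g(x) = -(3/2)x^3 + (23/2)x^2 - (335/6)x + 554/9

θ f = -(9/2)x^3 + 8x^2 - (3/2)x
Δ θ f = -(27/2)x^2 + (5/2)x + 2
Δ f = -(9/2)x^2 + (7/2)x + 1
θ Δ f = -9x^2 + (7/2)x
[Δ, θ] f = -(9/2)x^2 - x + 2
E_{4/3} f = -(3/2)x^3 - 2x^2 + (7/6)x + 2/9
E_{-4} E_{4/3} f = -(3/2)x^3 + 16x^2 - (329/6)x + 536/9
([Δ, θ] + E_{-4} E_{4/3}) f = -(3/2)x^3 + (23/2)x^2 - (335/6)x + 554/9


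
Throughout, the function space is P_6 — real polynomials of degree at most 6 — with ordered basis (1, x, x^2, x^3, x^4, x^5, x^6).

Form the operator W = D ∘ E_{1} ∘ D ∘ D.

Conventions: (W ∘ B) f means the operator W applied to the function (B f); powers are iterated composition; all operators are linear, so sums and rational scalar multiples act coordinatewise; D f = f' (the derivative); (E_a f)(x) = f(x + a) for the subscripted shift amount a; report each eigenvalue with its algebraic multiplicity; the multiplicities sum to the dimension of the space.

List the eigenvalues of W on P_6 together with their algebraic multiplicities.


image of 1: 0
image of x: 0
image of x^2: 0
image of x^3: 6
image of x^4: 24x + 24
image of x^5: 60x^2 + 120x + 60
image of x^6: 120x^3 + 360x^2 + 360x + 120
the matrix is upper triangular; its diagonal is (0, 0, 0, 0, 0, 0, 0)
for a triangular matrix the eigenvalues are the diagonal entries, with algebraic multiplicity their repetition count

λ = 0 (multiplicity 7)


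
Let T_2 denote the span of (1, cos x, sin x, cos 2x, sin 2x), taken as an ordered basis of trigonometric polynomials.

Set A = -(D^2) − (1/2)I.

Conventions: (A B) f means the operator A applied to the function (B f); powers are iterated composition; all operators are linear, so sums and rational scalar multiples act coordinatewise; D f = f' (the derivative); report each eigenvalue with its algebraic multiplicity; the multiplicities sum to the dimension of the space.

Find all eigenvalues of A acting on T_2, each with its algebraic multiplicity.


image of 1: -1/2
image of cos x: (1/2)cos x
image of sin x: (1/2)sin x
image of cos 2x: (7/2)cos 2x
image of sin 2x: (7/2)sin 2x
the matrix is diagonal; its diagonal is (-1/2, 1/2, 1/2, 7/2, 7/2)
for a triangular matrix the eigenvalues are the diagonal entries, with algebraic multiplicity their repetition count

λ = -1/2 (multiplicity 1), λ = 1/2 (multiplicity 2), λ = 7/2 (multiplicity 2)


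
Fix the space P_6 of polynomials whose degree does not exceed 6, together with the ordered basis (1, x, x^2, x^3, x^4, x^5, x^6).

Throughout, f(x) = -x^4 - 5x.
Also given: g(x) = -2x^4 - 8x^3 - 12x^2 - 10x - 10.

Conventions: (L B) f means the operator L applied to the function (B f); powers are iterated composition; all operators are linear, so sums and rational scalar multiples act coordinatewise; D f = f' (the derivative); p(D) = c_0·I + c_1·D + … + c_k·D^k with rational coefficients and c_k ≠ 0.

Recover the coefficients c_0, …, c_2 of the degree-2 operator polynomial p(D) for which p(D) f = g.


D^0 f = -x^4 - 5x
D^1 f = -4x^3 - 5
D^2 f = -12x^2
matching coefficients of g against c_0 f + c_1 Df + … from the top degree down determines the c_i
solution: c_0 = 2, c_1 = 2, c_2 = 1

p(D) = 2·I + 2·D + D^2, i.e. c_0 = 2, c_1 = 2, c_2 = 1


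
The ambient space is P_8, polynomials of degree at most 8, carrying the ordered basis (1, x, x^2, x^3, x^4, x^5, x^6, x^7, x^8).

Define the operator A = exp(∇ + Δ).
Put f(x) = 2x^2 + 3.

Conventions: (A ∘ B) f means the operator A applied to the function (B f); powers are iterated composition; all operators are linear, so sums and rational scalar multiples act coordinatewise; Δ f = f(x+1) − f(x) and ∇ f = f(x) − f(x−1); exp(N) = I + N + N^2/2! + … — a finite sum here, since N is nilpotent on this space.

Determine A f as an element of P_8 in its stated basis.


g(x) = 2x^2 + 8x + 11

order-1 term: 8x
order-2 term: 8
the series for exp(∇ + Δ) f terminates at order 2
exp(∇ + Δ) f = 2x^2 + 8x + 11


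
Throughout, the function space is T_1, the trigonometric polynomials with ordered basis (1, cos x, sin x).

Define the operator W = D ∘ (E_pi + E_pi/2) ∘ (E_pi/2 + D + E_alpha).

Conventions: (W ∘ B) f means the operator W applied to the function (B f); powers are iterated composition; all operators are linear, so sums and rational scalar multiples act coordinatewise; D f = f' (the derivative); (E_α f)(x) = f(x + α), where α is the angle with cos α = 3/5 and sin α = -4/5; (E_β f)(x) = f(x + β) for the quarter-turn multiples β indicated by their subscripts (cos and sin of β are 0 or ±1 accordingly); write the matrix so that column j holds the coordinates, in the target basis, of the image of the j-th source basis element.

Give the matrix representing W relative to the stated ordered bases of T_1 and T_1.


image of 1: 0
image of cos x: (3/5)cos x + (9/5)sin x
image of sin x: -(9/5)cos x + (3/5)sin x
each image's coordinates form column j of the matrix

the matrix is [[0, 0, 0]; [0, 3/5, -9/5]; [0, 9/5, 3/5]] (rows listed top to bottom)


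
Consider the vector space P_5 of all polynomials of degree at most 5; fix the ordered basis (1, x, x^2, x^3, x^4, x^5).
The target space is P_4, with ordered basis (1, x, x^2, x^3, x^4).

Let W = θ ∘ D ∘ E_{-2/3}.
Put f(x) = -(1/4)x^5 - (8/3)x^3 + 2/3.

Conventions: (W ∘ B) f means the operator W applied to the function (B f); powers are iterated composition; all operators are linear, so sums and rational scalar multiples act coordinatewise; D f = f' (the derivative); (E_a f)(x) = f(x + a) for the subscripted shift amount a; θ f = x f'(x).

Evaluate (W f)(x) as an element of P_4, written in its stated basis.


the result is g(x) = -5x^4 + 10x^3 - (68/3)x^2 + (328/27)x

E_{-2/3} f = -(1/4)x^5 + (5/6)x^4 - (34/9)x^3 + (164/27)x^2 - (308/81)x + 362/243
D E_{-2/3} f = -(5/4)x^4 + (10/3)x^3 - (34/3)x^2 + (328/27)x - 308/81
θ D E_{-2/3} f = -5x^4 + 10x^3 - (68/3)x^2 + (328/27)x


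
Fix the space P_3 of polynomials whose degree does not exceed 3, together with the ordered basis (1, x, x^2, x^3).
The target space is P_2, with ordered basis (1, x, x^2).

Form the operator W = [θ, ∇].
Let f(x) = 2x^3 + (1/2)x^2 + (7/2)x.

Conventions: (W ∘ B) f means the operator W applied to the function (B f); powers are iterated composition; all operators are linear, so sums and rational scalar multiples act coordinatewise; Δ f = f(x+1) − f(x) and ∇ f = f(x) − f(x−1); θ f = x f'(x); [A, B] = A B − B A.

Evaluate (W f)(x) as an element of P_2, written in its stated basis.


g(x) = -6x^2 + 11x - 17/2

∇ f = 6x^2 - 5x + 5
θ ∇ f = 12x^2 - 5x
θ f = 6x^3 + x^2 + (7/2)x
∇ θ f = 18x^2 - 16x + 17/2
[θ, ∇] f = -6x^2 + 11x - 17/2


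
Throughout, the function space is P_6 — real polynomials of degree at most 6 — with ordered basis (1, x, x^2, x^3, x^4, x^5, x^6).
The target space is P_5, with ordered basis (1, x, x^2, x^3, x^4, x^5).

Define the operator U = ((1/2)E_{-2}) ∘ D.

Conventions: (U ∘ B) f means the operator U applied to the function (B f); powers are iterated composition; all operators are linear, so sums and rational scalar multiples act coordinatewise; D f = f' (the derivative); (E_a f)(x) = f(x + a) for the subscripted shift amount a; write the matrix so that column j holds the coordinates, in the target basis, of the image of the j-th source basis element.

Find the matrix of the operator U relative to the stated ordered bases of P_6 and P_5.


image of 1: 0
image of x: 1/2
image of x^2: x - 2
image of x^3: (3/2)x^2 - 6x + 6
image of x^4: 2x^3 - 12x^2 + 24x - 16
image of x^5: (5/2)x^4 - 20x^3 + 60x^2 - 80x + 40
image of x^6: 3x^5 - 30x^4 + 120x^3 - 240x^2 + 240x - 96
each image's coordinates form column j of the matrix

the matrix is [[0, 1/2, -2, 6, -16, 40, -96]; [0, 0, 1, -6, 24, -80, 240]; [0, 0, 0, 3/2, -12, 60, -240]; [0, 0, 0, 0, 2, -20, 120]; [0, 0, 0, 0, 0, 5/2, -30]; [0, 0, 0, 0, 0, 0, 3]] (rows listed top to bottom)


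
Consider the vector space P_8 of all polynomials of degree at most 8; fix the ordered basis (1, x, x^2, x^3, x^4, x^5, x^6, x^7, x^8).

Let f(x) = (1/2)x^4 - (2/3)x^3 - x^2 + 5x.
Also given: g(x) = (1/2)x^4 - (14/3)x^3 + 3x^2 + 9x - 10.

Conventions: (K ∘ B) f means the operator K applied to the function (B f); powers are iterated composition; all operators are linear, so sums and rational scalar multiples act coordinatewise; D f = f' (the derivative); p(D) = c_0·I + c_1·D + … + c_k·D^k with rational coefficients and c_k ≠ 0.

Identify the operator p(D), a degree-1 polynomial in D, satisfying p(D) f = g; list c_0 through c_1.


c_0 = 1, c_1 = -2

D^0 f = (1/2)x^4 - (2/3)x^3 - x^2 + 5x
D^1 f = 2x^3 - 2x^2 - 2x + 5
matching coefficients of g against c_0 f + c_1 Df + … from the top degree down determines the c_i
solution: c_0 = 1, c_1 = -2


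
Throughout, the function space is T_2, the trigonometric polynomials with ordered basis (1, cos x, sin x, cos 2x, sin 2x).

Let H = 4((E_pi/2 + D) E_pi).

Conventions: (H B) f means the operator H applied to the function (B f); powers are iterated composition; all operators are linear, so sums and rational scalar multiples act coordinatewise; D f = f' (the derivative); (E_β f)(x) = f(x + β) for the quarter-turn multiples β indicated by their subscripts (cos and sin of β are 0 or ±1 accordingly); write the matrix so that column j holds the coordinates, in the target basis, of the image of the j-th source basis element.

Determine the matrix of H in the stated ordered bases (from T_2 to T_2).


image of 1: 4
image of cos x: 8sin x
image of sin x: -8cos x
image of cos 2x: -4cos 2x - 8sin 2x
image of sin 2x: 8cos 2x - 4sin 2x
each image's coordinates form column j of the matrix

the matrix is [[4, 0, 0, 0, 0]; [0, 0, -8, 0, 0]; [0, 8, 0, 0, 0]; [0, 0, 0, -4, 8]; [0, 0, 0, -8, -4]] (rows listed top to bottom)


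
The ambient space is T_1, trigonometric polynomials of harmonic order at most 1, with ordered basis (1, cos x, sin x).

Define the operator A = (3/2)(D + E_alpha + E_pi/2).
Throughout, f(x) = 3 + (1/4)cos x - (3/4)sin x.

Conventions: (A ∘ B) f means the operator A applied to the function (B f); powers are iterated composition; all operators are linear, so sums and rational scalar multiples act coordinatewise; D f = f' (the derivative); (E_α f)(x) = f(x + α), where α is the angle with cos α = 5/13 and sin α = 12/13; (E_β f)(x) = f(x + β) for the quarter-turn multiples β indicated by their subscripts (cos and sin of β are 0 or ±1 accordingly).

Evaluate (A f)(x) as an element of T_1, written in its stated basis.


g(x) = 9 - (327/104)cos x - (159/104)sin x

D f = -(3/4)cos x - (1/4)sin x
E_alpha f = 3 - (31/52)cos x - (27/52)sin x
E_pi/2 f = 3 - (3/4)cos x - (1/4)sin x
(D + E_alpha + E_pi/2) f = 6 - (109/52)cos x - (53/52)sin x
((3/2)(D + E_alpha + E_pi/2)) f = 9 - (327/104)cos x - (159/104)sin x


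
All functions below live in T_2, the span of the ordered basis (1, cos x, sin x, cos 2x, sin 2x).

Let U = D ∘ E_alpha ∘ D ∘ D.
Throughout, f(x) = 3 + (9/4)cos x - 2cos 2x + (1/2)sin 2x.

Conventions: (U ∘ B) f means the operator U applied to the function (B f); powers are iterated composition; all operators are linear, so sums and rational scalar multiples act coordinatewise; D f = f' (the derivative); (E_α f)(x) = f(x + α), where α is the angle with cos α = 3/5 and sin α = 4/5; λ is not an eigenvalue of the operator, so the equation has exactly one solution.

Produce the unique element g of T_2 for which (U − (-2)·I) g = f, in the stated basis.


g(x) = 3/2 + (63/82)cos x - (27/164)sin x - (128/617)cos 2x + (9/2468)sin 2x

write g with unknown coordinates in the stated basis and equate coefficients in (U − (-2)·I) g = f
solving from the highest basis element down gives g = 3/2 + (63/82)cos x - (27/164)sin x - (128/617)cos 2x + (9/2468)sin 2x
check: U g = (117/164)cos x + (27/82)sin x - (978/617)cos 2x + (304/617)sin 2x
so U g − (-2)·g = 3 + (9/4)cos x - 2cos 2x + (1/2)sin 2x = f ✓


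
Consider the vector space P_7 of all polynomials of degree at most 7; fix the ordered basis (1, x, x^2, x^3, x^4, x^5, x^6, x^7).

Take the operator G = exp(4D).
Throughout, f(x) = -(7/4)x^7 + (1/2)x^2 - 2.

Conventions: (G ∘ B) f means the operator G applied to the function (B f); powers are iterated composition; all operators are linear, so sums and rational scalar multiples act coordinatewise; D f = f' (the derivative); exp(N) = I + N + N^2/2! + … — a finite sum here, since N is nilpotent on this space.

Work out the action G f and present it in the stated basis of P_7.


g(x) = -(7/4)x^7 - 49x^6 - 588x^5 - 3920x^4 - 15680x^3 - (75263/2)x^2 - 50172x - 28666

order-1 term: -49x^6 + 4x
order-2 term: -588x^5 + 8
order-3 term: -3920x^4
order-4 term: -15680x^3
order-5 term: -37632x^2
order-6 term: -50176x
order-7 term: -28672
the series for exp(4D) f terminates at order 7
exp(4D) f = -(7/4)x^7 - 49x^6 - 588x^5 - 3920x^4 - 15680x^3 - (75263/2)x^2 - 50172x - 28666


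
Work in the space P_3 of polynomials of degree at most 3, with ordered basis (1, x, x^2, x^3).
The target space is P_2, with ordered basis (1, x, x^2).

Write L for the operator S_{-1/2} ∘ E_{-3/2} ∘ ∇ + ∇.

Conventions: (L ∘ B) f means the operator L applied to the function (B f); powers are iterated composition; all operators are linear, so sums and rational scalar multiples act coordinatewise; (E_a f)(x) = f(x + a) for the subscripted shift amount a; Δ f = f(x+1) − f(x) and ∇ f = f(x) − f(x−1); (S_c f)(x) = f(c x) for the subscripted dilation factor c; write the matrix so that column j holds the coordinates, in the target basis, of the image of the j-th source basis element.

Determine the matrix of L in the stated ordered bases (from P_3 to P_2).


the matrix is [[0, 2, -5, 53/4]; [0, 0, 1, 3]; [0, 0, 0, 15/4]] (rows listed top to bottom)

image of 1: 0
image of x: 2
image of x^2: x - 5
image of x^3: (15/4)x^2 + 3x + 53/4
each image's coordinates form column j of the matrix


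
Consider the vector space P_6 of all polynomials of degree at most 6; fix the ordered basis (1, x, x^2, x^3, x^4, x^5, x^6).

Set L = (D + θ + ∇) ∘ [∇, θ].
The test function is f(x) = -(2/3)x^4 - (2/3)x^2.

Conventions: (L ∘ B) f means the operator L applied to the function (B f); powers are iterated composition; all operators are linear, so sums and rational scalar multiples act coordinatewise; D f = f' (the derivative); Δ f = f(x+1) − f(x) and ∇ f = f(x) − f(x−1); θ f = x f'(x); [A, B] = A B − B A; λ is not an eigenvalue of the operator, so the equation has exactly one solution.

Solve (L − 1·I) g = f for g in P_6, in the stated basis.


write g with unknown coordinates in the stated basis and equate coefficients in (L − 1·I) g = f
solving from the highest basis element down gives g = (2/3)x^4 + 8x^3 + (146/3)x^2 + (340/3)x + 304/3
check: L g = 8x^3 + 48x^2 + (340/3)x + 304/3
so L g − 1·g = -(2/3)x^4 - (2/3)x^2 = f ✓

the result is g(x) = (2/3)x^4 + 8x^3 + (146/3)x^2 + (340/3)x + 304/3


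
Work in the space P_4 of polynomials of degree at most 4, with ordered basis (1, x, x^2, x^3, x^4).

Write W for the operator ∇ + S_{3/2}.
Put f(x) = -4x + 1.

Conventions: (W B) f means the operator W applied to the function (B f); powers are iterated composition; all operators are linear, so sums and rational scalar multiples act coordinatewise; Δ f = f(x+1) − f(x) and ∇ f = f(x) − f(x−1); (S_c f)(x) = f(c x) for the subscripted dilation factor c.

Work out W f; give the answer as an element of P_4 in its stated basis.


∇ f = -4
S_{3/2} f = -6x + 1
(∇ + S_{3/2}) f = -6x - 3

g(x) = -6x - 3


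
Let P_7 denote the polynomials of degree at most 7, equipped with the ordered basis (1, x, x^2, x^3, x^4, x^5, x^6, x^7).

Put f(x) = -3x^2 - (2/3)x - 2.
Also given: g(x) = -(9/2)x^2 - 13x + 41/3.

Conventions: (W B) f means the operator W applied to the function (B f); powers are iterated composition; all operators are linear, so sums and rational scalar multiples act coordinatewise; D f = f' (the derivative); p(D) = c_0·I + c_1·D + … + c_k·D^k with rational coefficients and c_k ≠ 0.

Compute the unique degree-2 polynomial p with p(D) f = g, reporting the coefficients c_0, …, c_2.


p(D) = (3/2)·I + 2·D − 3·D^2, i.e. c_0 = 3/2, c_1 = 2, c_2 = -3

D^0 f = -3x^2 - (2/3)x - 2
D^1 f = -6x - 2/3
D^2 f = -6
matching coefficients of g against c_0 f + c_1 Df + … from the top degree down determines the c_i
solution: c_0 = 3/2, c_1 = 2, c_2 = -3


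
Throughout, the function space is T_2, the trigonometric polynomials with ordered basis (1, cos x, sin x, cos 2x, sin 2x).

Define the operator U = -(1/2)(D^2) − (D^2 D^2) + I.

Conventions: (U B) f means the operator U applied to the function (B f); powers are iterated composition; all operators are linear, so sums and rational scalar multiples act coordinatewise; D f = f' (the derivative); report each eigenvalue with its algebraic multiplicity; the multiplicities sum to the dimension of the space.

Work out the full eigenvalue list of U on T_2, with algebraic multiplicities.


λ = -13 (multiplicity 2), λ = 1/2 (multiplicity 2), λ = 1 (multiplicity 1)

image of 1: 1
image of cos x: (1/2)cos x
image of sin x: (1/2)sin x
image of cos 2x: -13cos 2x
image of sin 2x: -13sin 2x
the matrix is diagonal; its diagonal is (1, 1/2, 1/2, -13, -13)
for a triangular matrix the eigenvalues are the diagonal entries, with algebraic multiplicity their repetition count


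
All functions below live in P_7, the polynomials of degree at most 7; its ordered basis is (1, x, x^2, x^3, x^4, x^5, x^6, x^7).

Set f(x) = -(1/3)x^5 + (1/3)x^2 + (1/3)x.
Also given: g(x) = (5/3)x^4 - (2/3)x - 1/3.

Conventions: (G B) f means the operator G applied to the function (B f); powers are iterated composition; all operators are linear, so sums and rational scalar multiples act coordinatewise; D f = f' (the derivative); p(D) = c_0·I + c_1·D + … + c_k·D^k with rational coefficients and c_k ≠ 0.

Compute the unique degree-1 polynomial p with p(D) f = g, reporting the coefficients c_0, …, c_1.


D^0 f = -(1/3)x^5 + (1/3)x^2 + (1/3)x
D^1 f = -(5/3)x^4 + (2/3)x + 1/3
matching coefficients of g against c_0 f + c_1 Df + … from the top degree down determines the c_i
solution: c_0 = 0, c_1 = -1

p(D) = -D, i.e. c_0 = 0, c_1 = -1


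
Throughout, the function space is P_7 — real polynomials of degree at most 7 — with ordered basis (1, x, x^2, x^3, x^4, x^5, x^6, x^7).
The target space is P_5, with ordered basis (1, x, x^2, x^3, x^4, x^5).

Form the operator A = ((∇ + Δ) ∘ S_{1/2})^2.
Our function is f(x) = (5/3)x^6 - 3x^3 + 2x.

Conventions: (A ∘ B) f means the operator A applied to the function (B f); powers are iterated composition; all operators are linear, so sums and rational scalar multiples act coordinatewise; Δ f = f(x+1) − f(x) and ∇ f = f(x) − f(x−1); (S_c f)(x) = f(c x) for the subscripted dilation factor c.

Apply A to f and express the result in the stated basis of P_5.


the image equals g(x) = (25/256)x^4 + (125/128)x^2 - (9/4)x + 455/768

S_{1/2} f = (5/192)x^6 - (3/8)x^3 + x
∇ S_{1/2} f = (5/32)x^5 - (25/64)x^4 + (25/48)x^3 - (97/64)x^2 + (41/32)x + 115/192
Δ S_{1/2} f = (5/32)x^5 + (25/64)x^4 + (25/48)x^3 - (47/64)x^2 - (31/32)x + 125/192
(∇ + Δ) S_{1/2} f = (5/16)x^5 + (25/24)x^3 - (9/4)x^2 + (5/16)x + 5/4
S_{1/2} ((∇ + Δ) ∘ S_{1/2}) f = (5/512)x^5 + (25/192)x^3 - (9/16)x^2 + (5/32)x + 5/4
∇ S_{1/2} ((∇ + Δ) ∘ S_{1/2}) f = (25/512)x^4 - (25/256)x^3 + (125/256)x^2 - (801/512)x + 1319/1536
Δ S_{1/2} ((∇ + Δ) ∘ S_{1/2}) f = (25/512)x^4 + (25/256)x^3 + (125/256)x^2 - (351/512)x - 409/1536
(∇ + Δ) S_{1/2} ((∇ + Δ) ∘ S_{1/2}) f = (25/256)x^4 + (125/128)x^2 - (9/4)x + 455/768


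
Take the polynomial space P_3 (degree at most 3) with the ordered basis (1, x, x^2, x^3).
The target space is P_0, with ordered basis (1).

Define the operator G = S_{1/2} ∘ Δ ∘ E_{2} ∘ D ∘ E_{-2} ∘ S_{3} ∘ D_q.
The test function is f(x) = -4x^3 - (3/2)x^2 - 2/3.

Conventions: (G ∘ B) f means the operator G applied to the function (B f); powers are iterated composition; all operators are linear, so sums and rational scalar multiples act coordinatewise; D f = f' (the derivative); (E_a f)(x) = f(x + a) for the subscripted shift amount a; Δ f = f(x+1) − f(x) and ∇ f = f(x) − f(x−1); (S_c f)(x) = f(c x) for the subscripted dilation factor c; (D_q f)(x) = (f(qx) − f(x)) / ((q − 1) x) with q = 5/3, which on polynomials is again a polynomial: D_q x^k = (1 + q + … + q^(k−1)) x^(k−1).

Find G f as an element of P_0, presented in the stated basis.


g(x) = -392

D_q f = -(196/9)x^2 - 4x
S_{3} D_q f = -196x^2 - 12x
E_{-2} S_{3} D_q f = -196x^2 + 772x - 760
D E_{-2} S_{3} D_q f = -392x + 772
E_{2} (D ∘ E_{-2} ∘ S_{3}) D_q f = -392x - 12
Δ E_{2} (D ∘ E_{-2} ∘ S_{3}) D_q f = -392
S_{1/2} Δ E_{2} (D ∘ E_{-2} ∘ S_{3}) D_q f = -392


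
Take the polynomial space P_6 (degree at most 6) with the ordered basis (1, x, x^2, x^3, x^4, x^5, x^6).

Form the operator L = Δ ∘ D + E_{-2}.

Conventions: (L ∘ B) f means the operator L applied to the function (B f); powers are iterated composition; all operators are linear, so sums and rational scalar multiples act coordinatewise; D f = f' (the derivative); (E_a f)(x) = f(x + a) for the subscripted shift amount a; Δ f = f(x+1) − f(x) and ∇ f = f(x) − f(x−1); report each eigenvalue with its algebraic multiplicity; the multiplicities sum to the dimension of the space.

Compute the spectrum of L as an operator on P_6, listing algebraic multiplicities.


image of 1: 1
image of x: x - 2
image of x^2: x^2 - 4x + 6
image of x^3: x^3 - 6x^2 + 18x - 5
image of x^4: x^4 - 8x^3 + 36x^2 - 20x + 20
image of x^5: x^5 - 10x^4 + 60x^3 - 50x^2 + 100x - 27
image of x^6: x^6 - 12x^5 + 90x^4 - 100x^3 + 300x^2 - 162x + 70
the matrix is upper triangular; its diagonal is (1, 1, 1, 1, 1, 1, 1)
for a triangular matrix the eigenvalues are the diagonal entries, with algebraic multiplicity their repetition count

λ = 1 (multiplicity 7)


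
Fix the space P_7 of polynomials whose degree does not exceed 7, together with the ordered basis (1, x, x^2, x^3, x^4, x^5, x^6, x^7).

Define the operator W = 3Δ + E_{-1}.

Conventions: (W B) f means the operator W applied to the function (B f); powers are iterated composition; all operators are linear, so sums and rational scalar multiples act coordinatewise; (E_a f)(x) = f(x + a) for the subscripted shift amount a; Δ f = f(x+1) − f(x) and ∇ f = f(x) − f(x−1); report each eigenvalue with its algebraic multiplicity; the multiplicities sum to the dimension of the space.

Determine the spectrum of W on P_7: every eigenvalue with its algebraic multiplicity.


image of 1: 1
image of x: x + 2
image of x^2: x^2 + 4x + 4
image of x^3: x^3 + 6x^2 + 12x + 2
image of x^4: x^4 + 8x^3 + 24x^2 + 8x + 4
image of x^5: x^5 + 10x^4 + 40x^3 + 20x^2 + 20x + 2
image of x^6: x^6 + 12x^5 + 60x^4 + 40x^3 + 60x^2 + 12x + 4
image of x^7: x^7 + 14x^6 + 84x^5 + 70x^4 + 140x^3 + 42x^2 + 28x + 2
the matrix is upper triangular; its diagonal is (1, 1, 1, 1, 1, 1, 1, 1)
for a triangular matrix the eigenvalues are the diagonal entries, with algebraic multiplicity their repetition count

λ = 1 (multiplicity 8)
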